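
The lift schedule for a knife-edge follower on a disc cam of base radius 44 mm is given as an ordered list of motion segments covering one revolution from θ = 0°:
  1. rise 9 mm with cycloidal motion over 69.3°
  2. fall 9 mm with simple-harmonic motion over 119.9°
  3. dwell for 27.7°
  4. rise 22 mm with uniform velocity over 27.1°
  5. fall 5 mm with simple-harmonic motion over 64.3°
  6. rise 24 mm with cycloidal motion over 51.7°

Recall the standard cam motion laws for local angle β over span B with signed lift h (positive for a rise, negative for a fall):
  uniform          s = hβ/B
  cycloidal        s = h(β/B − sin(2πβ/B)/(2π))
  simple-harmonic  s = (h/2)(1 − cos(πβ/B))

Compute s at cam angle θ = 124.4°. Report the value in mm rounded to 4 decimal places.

seg 1 [0°–69.3°] cycloidal, h=9: full span → s += 9 → s = 9.0000
seg 2 [69.3°–189.2°] simple-harmonic, h=-9: θ=124.4° here. β=55.1, B=119.9. -9/2·(1 − cos(π·0.4595)) = -3.9297 → s = 5.0703

5.0703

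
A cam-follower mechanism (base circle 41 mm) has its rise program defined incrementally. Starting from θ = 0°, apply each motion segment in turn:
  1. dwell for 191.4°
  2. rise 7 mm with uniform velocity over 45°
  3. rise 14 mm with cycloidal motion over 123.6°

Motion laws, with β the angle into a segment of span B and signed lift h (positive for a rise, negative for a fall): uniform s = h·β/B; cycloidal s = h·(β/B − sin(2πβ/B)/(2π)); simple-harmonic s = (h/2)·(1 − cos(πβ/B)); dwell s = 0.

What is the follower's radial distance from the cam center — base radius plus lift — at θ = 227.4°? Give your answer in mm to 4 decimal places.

seg 1 [0°–191.4°] dwell: s stays 0.0000
seg 2 [191.4°–236.4°] uniform, h=7: θ=227.4° here. β=36, B=45. 7·36/45 = 5.6000 → s = 5.6000
radial distance = base radius + s = 41 + 5.6000 = 46.6000

46.6000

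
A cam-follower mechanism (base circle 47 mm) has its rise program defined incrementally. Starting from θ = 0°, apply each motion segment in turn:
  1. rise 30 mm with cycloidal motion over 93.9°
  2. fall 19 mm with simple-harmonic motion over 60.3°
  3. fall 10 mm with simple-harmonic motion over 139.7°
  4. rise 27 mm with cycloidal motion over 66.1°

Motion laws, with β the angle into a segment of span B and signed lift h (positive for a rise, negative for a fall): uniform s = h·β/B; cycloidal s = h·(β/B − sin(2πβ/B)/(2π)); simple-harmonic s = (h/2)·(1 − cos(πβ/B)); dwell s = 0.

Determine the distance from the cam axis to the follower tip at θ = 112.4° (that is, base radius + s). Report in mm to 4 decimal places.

seg 1 [0°–93.9°] cycloidal, h=30: full span → s += 30 → s = 30.0000
seg 2 [93.9°–154.2°] simple-harmonic, h=-19: θ=112.4° here. β=18.5, B=60.3. -19/2·(1 − cos(π·0.3068)) = -4.0815 → s = 25.9185
radial distance = base radius + s = 47 + 25.9185 = 72.9185

72.9185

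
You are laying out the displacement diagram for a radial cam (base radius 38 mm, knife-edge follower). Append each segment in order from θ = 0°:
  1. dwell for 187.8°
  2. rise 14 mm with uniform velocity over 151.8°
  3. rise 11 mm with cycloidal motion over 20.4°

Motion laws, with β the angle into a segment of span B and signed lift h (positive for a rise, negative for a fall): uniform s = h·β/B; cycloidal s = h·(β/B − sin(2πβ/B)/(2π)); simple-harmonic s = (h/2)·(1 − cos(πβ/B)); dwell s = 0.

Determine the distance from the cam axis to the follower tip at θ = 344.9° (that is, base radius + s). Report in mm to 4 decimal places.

seg 1 [0°–187.8°] dwell: s stays 0.0000
seg 2 [187.8°–339.6°] uniform, h=14: full span → s += 14 → s = 14.0000
seg 3 [339.6°–360°] cycloidal, h=11: θ=344.9° here. β=5.3, B=20.4. 11·(0.2598 − sin(2π·0.2598)/(2π)) = 1.1105 → s = 15.1105
radial distance = base radius + s = 38 + 15.1105 = 53.1105

53.1105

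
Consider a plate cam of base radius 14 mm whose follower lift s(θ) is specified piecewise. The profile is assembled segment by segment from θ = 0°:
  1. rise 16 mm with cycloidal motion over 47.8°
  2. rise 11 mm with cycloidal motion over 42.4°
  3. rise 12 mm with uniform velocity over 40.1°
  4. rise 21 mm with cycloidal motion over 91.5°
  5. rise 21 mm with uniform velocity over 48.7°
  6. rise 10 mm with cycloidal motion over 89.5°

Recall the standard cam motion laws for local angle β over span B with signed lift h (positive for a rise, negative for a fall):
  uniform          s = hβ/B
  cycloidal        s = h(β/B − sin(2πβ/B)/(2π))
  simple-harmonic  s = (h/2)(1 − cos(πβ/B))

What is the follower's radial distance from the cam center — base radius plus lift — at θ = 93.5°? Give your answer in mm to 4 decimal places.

seg 1 [0°–47.8°] cycloidal, h=16: full span → s += 16 → s = 16.0000
seg 2 [47.8°–90.2°] cycloidal, h=11: full span → s += 11 → s = 27.0000
seg 3 [90.2°–130.3°] uniform, h=12: θ=93.5° here. β=3.3, B=40.1. 12·3.3/40.1 = 0.9875 → s = 27.9875
radial distance = base radius + s = 14 + 27.9875 = 41.9875

41.9875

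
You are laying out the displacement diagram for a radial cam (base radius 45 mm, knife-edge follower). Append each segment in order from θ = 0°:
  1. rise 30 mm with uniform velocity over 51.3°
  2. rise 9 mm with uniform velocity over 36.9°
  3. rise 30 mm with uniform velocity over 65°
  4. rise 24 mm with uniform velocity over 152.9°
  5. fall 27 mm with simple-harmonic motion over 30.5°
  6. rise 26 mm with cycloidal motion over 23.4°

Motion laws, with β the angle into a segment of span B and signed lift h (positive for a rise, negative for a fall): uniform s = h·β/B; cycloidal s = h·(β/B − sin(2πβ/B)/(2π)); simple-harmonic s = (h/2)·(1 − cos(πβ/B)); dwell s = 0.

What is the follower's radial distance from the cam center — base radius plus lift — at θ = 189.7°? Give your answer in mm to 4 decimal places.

seg 1 [0°–51.3°] uniform, h=30: full span → s += 30 → s = 30.0000
seg 2 [51.3°–88.2°] uniform, h=9: full span → s += 9 → s = 39.0000
seg 3 [88.2°–153.2°] uniform, h=30: full span → s += 30 → s = 69.0000
seg 4 [153.2°–306.1°] uniform, h=24: θ=189.7° here. β=36.5, B=152.9. 24·36.5/152.9 = 5.7292 → s = 74.7292
radial distance = base radius + s = 45 + 74.7292 = 119.7292

119.7292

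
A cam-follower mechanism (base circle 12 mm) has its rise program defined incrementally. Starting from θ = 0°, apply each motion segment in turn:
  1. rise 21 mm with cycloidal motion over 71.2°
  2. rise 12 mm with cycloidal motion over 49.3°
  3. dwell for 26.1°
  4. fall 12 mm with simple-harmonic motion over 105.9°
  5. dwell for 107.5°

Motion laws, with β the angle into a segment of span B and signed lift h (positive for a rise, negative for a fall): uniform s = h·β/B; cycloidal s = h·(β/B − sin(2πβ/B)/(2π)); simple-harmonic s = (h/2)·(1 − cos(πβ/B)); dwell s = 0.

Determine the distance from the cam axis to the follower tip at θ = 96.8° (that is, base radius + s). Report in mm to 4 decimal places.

seg 1 [0°–71.2°] cycloidal, h=21: full span → s += 21 → s = 21.0000
seg 2 [71.2°–120.5°] cycloidal, h=12: θ=96.8° here. β=25.6, B=49.3. 12·(0.5193 − sin(2π·0.5193)/(2π)) = 6.4619 → s = 27.4619
radial distance = base radius + s = 12 + 27.4619 = 39.4619

39.4619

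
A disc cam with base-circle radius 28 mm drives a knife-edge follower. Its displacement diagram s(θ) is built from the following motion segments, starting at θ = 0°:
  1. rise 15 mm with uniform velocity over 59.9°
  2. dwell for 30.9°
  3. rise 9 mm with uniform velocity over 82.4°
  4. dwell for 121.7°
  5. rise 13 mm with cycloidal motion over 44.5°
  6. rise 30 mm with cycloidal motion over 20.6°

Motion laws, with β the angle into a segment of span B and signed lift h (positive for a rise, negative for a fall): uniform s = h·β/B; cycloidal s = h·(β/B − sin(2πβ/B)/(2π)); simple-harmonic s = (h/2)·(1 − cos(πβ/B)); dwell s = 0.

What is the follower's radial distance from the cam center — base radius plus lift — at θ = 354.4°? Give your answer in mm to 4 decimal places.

seg 1 [0°–59.9°] uniform, h=15: full span → s += 15 → s = 15.0000
seg 2 [59.9°–90.8°] dwell: s stays 15.0000
seg 3 [90.8°–173.2°] uniform, h=9: full span → s += 9 → s = 24.0000
seg 4 [173.2°–294.9°] dwell: s stays 24.0000
seg 5 [294.9°–339.4°] cycloidal, h=13: full span → s += 13 → s = 37.0000
seg 6 [339.4°–360°] cycloidal, h=30: θ=354.4° here. β=15, B=20.6. 30·(0.7282 − sin(2π·0.7282)/(2π)) = 26.5744 → s = 63.5744
radial distance = base radius + s = 28 + 63.5744 = 91.5744

91.5744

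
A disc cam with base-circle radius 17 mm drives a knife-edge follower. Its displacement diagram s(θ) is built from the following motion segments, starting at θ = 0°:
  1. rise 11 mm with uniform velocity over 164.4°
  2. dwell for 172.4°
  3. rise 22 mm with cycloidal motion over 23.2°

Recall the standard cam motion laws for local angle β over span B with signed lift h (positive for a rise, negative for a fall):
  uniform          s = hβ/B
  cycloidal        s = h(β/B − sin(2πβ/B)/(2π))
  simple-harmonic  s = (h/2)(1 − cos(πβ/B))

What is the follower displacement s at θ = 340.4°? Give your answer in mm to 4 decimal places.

seg 1 [0°–164.4°] uniform, h=11: full span → s += 11 → s = 11.0000
seg 2 [164.4°–336.8°] dwell: s stays 11.0000
seg 3 [336.8°–360°] cycloidal, h=22: θ=340.4° here. β=3.6, B=23.2. 22·(0.1552 − sin(2π·0.1552)/(2π)) = 0.5157 → s = 11.5157

11.5157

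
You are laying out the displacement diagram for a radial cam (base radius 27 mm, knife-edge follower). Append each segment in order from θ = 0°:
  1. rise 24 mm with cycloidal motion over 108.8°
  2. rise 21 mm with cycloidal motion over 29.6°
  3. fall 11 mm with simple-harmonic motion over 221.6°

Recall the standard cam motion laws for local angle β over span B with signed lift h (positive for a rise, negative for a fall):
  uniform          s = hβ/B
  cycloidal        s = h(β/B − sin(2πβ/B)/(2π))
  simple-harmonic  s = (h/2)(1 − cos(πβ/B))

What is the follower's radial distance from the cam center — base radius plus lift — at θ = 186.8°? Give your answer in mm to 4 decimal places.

seg 1 [0°–108.8°] cycloidal, h=24: full span → s += 24 → s = 24.0000
seg 2 [108.8°–138.4°] cycloidal, h=21: full span → s += 21 → s = 45.0000
seg 3 [138.4°–360°] simple-harmonic, h=-11: θ=186.8° here. β=48.4, B=221.6. -11/2·(1 − cos(π·0.2184)) = -1.2447 → s = 43.7553
radial distance = base radius + s = 27 + 43.7553 = 70.7553

70.7553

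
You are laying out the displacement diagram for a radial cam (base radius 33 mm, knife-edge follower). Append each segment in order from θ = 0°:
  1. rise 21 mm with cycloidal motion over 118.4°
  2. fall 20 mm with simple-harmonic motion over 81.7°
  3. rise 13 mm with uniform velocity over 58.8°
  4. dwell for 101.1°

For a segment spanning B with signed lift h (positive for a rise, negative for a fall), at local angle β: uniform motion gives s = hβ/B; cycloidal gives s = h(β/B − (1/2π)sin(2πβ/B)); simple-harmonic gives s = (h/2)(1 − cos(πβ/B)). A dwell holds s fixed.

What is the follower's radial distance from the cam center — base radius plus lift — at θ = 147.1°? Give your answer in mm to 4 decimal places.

seg 1 [0°–118.4°] cycloidal, h=21: full span → s += 21 → s = 21.0000
seg 2 [118.4°–200.1°] simple-harmonic, h=-20: θ=147.1° here. β=28.7, B=81.7. -20/2·(1 − cos(π·0.3513)) = -5.4961 → s = 15.5039
radial distance = base radius + s = 33 + 15.5039 = 48.5039

48.5039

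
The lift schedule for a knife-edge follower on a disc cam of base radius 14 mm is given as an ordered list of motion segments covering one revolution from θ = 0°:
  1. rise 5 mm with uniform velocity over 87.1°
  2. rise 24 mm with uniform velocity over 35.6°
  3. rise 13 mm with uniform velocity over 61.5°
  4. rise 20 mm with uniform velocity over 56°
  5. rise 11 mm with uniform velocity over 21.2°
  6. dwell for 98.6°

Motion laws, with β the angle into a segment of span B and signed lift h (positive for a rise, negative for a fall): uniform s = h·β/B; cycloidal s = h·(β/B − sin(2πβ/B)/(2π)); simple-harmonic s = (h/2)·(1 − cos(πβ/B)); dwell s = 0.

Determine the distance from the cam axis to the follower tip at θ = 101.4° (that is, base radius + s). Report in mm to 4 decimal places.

seg 1 [0°–87.1°] uniform, h=5: full span → s += 5 → s = 5.0000
seg 2 [87.1°–122.7°] uniform, h=24: θ=101.4° here. β=14.3, B=35.6. 24·14.3/35.6 = 9.6404 → s = 14.6404
radial distance = base radius + s = 14 + 14.6404 = 28.6404

28.6404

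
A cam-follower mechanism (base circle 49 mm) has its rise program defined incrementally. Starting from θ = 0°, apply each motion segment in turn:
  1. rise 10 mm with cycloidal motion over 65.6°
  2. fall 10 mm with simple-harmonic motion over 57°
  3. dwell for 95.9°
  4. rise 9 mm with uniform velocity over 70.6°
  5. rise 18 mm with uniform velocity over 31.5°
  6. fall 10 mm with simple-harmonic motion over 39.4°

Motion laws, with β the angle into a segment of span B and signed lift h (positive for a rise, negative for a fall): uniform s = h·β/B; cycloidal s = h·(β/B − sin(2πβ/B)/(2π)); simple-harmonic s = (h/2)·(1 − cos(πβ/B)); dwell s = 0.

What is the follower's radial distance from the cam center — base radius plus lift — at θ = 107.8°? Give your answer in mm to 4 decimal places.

seg 1 [0°–65.6°] cycloidal, h=10: full span → s += 10 → s = 10.0000
seg 2 [65.6°–122.6°] simple-harmonic, h=-10: θ=107.8° here. β=42.2, B=57. -10/2·(1 − cos(π·0.7404)) = -8.4268 → s = 1.5732
radial distance = base radius + s = 49 + 1.5732 = 50.5732

50.5732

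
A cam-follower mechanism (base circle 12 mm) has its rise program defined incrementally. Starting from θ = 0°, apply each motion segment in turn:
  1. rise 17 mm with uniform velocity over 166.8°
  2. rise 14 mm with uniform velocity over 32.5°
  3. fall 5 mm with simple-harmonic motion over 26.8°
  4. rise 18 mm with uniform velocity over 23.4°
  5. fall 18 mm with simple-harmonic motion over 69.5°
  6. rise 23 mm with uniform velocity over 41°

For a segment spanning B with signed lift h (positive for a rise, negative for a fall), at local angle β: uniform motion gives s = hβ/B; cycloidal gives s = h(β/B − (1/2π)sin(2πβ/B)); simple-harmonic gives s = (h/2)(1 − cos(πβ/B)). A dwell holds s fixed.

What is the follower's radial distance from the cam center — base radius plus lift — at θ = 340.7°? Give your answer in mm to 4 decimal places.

seg 1 [0°–166.8°] uniform, h=17: full span → s += 17 → s = 17.0000
seg 2 [166.8°–199.3°] uniform, h=14: full span → s += 14 → s = 31.0000
seg 3 [199.3°–226.1°] simple-harmonic, h=-5: full span → s += -5 → s = 26.0000
seg 4 [226.1°–249.5°] uniform, h=18: full span → s += 18 → s = 44.0000
seg 5 [249.5°–319°] simple-harmonic, h=-18: full span → s += -18 → s = 26.0000
seg 6 [319°–360°] uniform, h=23: θ=340.7° here. β=21.7, B=41. 23·21.7/41 = 12.1732 → s = 38.1732
radial distance = base radius + s = 12 + 38.1732 = 50.1732

50.1732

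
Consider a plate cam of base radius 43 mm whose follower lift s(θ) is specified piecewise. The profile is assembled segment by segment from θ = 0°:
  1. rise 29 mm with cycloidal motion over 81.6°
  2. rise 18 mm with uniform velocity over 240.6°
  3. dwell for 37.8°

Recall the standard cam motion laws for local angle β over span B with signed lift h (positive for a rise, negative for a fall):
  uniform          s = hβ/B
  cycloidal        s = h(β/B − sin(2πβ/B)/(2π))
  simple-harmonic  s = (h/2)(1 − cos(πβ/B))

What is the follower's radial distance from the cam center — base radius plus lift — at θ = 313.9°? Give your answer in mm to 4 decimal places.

seg 1 [0°–81.6°] cycloidal, h=29: full span → s += 29 → s = 29.0000
seg 2 [81.6°–322.2°] uniform, h=18: θ=313.9° here. β=232.3, B=240.6. 18·232.3/240.6 = 17.3791 → s = 46.3791
radial distance = base radius + s = 43 + 46.3791 = 89.3791

89.3791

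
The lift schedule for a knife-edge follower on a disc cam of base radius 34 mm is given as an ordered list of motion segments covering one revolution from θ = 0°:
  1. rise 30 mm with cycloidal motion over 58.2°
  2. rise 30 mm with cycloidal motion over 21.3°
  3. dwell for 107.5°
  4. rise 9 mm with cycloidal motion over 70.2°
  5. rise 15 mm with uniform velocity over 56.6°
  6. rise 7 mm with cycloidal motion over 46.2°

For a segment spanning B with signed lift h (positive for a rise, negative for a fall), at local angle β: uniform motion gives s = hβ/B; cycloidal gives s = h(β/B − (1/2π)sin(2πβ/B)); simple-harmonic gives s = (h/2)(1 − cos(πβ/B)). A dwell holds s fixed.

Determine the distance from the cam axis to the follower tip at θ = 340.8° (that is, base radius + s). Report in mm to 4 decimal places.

seg 1 [0°–58.2°] cycloidal, h=30: full span → s += 30 → s = 30.0000
seg 2 [58.2°–79.5°] cycloidal, h=30: full span → s += 30 → s = 60.0000
seg 3 [79.5°–187°] dwell: s stays 60.0000
seg 4 [187°–257.2°] cycloidal, h=9: full span → s += 9 → s = 69.0000
seg 5 [257.2°–313.8°] uniform, h=15: full span → s += 15 → s = 84.0000
seg 6 [313.8°–360°] cycloidal, h=7: θ=340.8° here. β=27, B=46.2. 7·(0.5844 − sin(2π·0.5844)/(2π)) = 4.6545 → s = 88.6545
radial distance = base radius + s = 34 + 88.6545 = 122.6545

122.6545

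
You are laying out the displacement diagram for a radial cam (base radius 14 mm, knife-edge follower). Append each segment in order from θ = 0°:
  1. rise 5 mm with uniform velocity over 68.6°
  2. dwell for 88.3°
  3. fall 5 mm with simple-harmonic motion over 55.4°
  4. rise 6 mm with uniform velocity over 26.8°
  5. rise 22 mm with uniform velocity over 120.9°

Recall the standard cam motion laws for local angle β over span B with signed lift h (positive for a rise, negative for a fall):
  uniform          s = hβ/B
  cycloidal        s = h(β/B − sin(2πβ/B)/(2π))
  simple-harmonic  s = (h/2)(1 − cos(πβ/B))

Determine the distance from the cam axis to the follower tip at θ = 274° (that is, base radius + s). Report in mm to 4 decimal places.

seg 1 [0°–68.6°] uniform, h=5: full span → s += 5 → s = 5.0000
seg 2 [68.6°–156.9°] dwell: s stays 5.0000
seg 3 [156.9°–212.3°] simple-harmonic, h=-5: full span → s += -5 → s = 0.0000
seg 4 [212.3°–239.1°] uniform, h=6: full span → s += 6 → s = 6.0000
seg 5 [239.1°–360°] uniform, h=22: θ=274° here. β=34.9, B=120.9. 22·34.9/120.9 = 6.3507 → s = 12.3507
radial distance = base radius + s = 14 + 12.3507 = 26.3507

26.3507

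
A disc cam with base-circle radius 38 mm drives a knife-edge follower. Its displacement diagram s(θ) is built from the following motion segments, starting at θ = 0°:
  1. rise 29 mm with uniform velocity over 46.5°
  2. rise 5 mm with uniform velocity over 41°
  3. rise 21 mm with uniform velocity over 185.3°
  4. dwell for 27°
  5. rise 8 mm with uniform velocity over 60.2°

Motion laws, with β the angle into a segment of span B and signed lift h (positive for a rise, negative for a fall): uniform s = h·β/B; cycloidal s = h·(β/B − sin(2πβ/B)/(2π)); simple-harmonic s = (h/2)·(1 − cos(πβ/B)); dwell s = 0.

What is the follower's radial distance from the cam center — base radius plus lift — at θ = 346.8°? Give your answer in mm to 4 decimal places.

seg 1 [0°–46.5°] uniform, h=29: full span → s += 29 → s = 29.0000
seg 2 [46.5°–87.5°] uniform, h=5: full span → s += 5 → s = 34.0000
seg 3 [87.5°–272.8°] uniform, h=21: full span → s += 21 → s = 55.0000
seg 4 [272.8°–299.8°] dwell: s stays 55.0000
seg 5 [299.8°–360°] uniform, h=8: θ=346.8° here. β=47, B=60.2. 8·47/60.2 = 6.2458 → s = 61.2458
radial distance = base radius + s = 38 + 61.2458 = 99.2458

99.2458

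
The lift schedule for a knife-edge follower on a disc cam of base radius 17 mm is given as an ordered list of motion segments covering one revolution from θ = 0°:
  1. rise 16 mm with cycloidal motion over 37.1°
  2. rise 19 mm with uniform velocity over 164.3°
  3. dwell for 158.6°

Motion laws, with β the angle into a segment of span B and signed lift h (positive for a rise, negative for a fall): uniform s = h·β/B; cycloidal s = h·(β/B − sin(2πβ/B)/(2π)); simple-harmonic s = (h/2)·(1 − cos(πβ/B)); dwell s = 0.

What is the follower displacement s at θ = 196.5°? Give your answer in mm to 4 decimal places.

seg 1 [0°–37.1°] cycloidal, h=16: full span → s += 16 → s = 16.0000
seg 2 [37.1°–201.4°] uniform, h=19: θ=196.5° here. β=159.4, B=164.3. 19·159.4/164.3 = 18.4334 → s = 34.4334

34.4334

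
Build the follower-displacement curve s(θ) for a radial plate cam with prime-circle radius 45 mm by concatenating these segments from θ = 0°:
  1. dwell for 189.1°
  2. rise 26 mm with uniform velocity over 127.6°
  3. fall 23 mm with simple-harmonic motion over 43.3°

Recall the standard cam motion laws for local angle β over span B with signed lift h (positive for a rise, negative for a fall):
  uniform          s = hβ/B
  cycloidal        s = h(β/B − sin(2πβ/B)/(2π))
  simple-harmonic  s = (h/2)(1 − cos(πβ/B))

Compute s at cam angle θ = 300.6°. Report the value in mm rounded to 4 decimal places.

seg 1 [0°–189.1°] dwell: s stays 0.0000
seg 2 [189.1°–316.7°] uniform, h=26: θ=300.6° here. β=111.5, B=127.6. 26·111.5/127.6 = 22.7194 → s = 22.7194

22.7194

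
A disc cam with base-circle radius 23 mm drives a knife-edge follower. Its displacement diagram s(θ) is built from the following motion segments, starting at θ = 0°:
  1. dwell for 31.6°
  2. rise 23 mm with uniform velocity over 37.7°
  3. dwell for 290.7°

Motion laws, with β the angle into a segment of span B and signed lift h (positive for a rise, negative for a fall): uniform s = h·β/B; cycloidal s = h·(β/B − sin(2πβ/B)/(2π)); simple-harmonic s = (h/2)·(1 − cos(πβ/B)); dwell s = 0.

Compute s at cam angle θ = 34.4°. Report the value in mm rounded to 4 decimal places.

seg 1 [0°–31.6°] dwell: s stays 0.0000
seg 2 [31.6°–69.3°] uniform, h=23: θ=34.4° here. β=2.8, B=37.7. 23·2.8/37.7 = 1.7082 → s = 1.7082

1.7082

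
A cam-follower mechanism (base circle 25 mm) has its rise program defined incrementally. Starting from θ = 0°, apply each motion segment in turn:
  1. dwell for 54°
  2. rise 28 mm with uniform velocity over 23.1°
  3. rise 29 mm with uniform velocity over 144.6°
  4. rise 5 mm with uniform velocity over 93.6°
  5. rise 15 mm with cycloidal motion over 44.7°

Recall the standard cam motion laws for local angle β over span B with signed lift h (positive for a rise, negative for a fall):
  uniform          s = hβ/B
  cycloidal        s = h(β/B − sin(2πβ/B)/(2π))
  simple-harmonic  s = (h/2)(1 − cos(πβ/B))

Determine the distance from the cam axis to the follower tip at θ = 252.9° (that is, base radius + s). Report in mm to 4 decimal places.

seg 1 [0°–54°] dwell: s stays 0.0000
seg 2 [54°–77.1°] uniform, h=28: full span → s += 28 → s = 28.0000
seg 3 [77.1°–221.7°] uniform, h=29: full span → s += 29 → s = 57.0000
seg 4 [221.7°–315.3°] uniform, h=5: θ=252.9° here. β=31.2, B=93.6. 5·31.2/93.6 = 1.6667 → s = 58.6667
radial distance = base radius + s = 25 + 58.6667 = 83.6667

83.6667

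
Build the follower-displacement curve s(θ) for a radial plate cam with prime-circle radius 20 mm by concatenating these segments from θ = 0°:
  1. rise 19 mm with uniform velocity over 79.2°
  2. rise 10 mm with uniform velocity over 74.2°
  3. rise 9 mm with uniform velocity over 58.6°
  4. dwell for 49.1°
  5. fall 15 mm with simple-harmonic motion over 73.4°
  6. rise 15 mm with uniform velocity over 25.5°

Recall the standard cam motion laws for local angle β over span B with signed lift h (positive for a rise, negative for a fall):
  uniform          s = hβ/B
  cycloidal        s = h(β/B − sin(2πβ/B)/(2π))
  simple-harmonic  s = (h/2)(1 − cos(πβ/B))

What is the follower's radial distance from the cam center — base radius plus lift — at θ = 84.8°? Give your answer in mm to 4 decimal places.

seg 1 [0°–79.2°] uniform, h=19: full span → s += 19 → s = 19.0000
seg 2 [79.2°–153.4°] uniform, h=10: θ=84.8° here. β=5.6, B=74.2. 10·5.6/74.2 = 0.7547 → s = 19.7547
radial distance = base radius + s = 20 + 19.7547 = 39.7547

39.7547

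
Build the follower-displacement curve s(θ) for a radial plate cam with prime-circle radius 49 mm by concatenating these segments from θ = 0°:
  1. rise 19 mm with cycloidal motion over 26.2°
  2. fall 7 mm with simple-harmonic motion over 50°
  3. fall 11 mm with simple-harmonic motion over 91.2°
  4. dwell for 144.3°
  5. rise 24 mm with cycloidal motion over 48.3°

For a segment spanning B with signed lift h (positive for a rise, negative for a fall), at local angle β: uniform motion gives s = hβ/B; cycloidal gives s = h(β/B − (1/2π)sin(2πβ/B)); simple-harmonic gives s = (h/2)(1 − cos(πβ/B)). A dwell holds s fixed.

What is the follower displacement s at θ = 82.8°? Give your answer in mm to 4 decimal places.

seg 1 [0°–26.2°] cycloidal, h=19: full span → s += 19 → s = 19.0000
seg 2 [26.2°–76.2°] simple-harmonic, h=-7: full span → s += -7 → s = 12.0000
seg 3 [76.2°–167.4°] simple-harmonic, h=-11: θ=82.8° here. β=6.6, B=91.2. -11/2·(1 − cos(π·0.0724)) = -0.1415 → s = 11.8585

11.8585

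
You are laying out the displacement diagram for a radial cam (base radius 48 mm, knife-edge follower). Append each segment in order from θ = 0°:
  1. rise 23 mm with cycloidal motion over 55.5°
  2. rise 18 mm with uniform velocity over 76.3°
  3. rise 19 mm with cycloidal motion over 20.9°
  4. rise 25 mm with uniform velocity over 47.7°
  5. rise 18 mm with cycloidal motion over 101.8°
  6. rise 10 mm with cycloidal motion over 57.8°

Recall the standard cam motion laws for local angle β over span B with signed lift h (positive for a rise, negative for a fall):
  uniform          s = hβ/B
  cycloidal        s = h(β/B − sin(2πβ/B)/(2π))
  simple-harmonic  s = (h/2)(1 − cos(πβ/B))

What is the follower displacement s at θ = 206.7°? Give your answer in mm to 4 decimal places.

seg 1 [0°–55.5°] cycloidal, h=23: full span → s += 23 → s = 23.0000
seg 2 [55.5°–131.8°] uniform, h=18: full span → s += 18 → s = 41.0000
seg 3 [131.8°–152.7°] cycloidal, h=19: full span → s += 19 → s = 60.0000
seg 4 [152.7°–200.4°] uniform, h=25: full span → s += 25 → s = 85.0000
seg 5 [200.4°–302.2°] cycloidal, h=18: θ=206.7° here. β=6.3, B=101.8. 18·(0.0619 − sin(2π·0.0619)/(2π)) = 0.0279 → s = 85.0279

85.0279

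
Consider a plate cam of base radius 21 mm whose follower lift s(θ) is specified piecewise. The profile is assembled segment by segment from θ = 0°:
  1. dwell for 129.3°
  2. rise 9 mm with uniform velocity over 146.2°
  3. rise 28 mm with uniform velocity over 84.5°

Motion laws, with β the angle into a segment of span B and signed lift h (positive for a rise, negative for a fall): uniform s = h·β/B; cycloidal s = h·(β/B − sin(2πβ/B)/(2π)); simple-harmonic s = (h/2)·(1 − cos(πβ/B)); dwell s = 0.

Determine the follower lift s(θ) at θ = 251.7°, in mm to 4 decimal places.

seg 1 [0°–129.3°] dwell: s stays 0.0000
seg 2 [129.3°–275.5°] uniform, h=9: θ=251.7° here. β=122.4, B=146.2. 9·122.4/146.2 = 7.5349 → s = 7.5349

7.5349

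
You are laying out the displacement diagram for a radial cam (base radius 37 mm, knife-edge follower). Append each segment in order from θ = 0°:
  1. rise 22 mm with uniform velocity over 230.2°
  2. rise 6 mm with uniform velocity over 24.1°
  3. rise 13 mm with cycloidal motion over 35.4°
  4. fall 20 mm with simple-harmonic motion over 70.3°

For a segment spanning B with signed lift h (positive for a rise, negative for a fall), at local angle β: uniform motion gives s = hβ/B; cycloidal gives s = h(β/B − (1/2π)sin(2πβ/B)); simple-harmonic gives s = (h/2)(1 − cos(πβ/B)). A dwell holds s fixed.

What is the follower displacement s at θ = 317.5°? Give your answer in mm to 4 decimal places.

seg 1 [0°–230.2°] uniform, h=22: full span → s += 22 → s = 22.0000
seg 2 [230.2°–254.3°] uniform, h=6: full span → s += 6 → s = 28.0000
seg 3 [254.3°–289.7°] cycloidal, h=13: full span → s += 13 → s = 41.0000
seg 4 [289.7°–360°] simple-harmonic, h=-20: θ=317.5° here. β=27.8, B=70.3. -20/2·(1 − cos(π·0.3954)) = -6.7741 → s = 34.2259

34.2259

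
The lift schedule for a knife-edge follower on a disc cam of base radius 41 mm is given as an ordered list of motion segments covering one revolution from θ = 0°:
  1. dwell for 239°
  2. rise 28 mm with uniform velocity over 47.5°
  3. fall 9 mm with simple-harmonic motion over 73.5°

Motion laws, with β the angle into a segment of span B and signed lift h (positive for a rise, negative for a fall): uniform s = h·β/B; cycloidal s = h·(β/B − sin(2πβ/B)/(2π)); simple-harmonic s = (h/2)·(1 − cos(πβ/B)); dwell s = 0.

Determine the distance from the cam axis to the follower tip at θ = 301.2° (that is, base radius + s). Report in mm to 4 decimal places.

seg 1 [0°–239°] dwell: s stays 0.0000
seg 2 [239°–286.5°] uniform, h=28: full span → s += 28 → s = 28.0000
seg 3 [286.5°–360°] simple-harmonic, h=-9: θ=301.2° here. β=14.7, B=73.5. -9/2·(1 − cos(π·0.2000)) = -0.8594 → s = 27.1406
radial distance = base radius + s = 41 + 27.1406 = 68.1406

68.1406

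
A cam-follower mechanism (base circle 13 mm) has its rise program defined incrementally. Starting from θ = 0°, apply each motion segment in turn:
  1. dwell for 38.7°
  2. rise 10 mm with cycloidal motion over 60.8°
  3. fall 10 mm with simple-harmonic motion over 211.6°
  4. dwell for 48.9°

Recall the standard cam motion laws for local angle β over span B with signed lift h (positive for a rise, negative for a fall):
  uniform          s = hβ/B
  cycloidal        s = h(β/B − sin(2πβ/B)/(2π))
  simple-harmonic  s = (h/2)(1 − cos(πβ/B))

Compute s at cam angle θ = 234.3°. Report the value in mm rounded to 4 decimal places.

seg 1 [0°–38.7°] dwell: s stays 0.0000
seg 2 [38.7°–99.5°] cycloidal, h=10: full span → s += 10 → s = 10.0000
seg 3 [99.5°–311.1°] simple-harmonic, h=-10: θ=234.3° here. β=134.8, B=211.6. -10/2·(1 − cos(π·0.6371)) = -7.0869 → s = 2.9131

2.9131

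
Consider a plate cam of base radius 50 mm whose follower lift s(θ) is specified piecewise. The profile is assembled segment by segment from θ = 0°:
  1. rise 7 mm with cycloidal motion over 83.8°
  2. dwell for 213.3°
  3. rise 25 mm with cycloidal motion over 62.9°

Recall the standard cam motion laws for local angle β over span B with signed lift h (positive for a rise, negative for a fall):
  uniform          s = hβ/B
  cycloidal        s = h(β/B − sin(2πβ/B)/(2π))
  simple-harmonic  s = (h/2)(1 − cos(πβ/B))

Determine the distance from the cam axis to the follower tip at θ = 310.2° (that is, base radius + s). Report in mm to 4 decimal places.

seg 1 [0°–83.8°] cycloidal, h=7: full span → s += 7 → s = 7.0000
seg 2 [83.8°–297.1°] dwell: s stays 7.0000
seg 3 [297.1°–360°] cycloidal, h=25: θ=310.2° here. β=13.1, B=62.9. 25·(0.2083 − sin(2π·0.2083)/(2π)) = 1.3638 → s = 8.3638
radial distance = base radius + s = 50 + 8.3638 = 58.3638

58.3638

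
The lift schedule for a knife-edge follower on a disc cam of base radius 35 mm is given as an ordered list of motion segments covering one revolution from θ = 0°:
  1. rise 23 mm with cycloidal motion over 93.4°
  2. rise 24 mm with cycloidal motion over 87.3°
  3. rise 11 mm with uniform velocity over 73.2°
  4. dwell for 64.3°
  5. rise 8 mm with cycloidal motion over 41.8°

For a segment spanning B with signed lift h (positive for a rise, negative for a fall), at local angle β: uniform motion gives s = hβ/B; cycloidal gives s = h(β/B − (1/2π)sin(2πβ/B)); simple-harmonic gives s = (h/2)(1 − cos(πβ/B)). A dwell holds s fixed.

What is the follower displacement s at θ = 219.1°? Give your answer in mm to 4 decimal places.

seg 1 [0°–93.4°] cycloidal, h=23: full span → s += 23 → s = 23.0000
seg 2 [93.4°–180.7°] cycloidal, h=24: full span → s += 24 → s = 47.0000
seg 3 [180.7°–253.9°] uniform, h=11: θ=219.1° here. β=38.4, B=73.2. 11·38.4/73.2 = 5.7705 → s = 52.7705

52.7705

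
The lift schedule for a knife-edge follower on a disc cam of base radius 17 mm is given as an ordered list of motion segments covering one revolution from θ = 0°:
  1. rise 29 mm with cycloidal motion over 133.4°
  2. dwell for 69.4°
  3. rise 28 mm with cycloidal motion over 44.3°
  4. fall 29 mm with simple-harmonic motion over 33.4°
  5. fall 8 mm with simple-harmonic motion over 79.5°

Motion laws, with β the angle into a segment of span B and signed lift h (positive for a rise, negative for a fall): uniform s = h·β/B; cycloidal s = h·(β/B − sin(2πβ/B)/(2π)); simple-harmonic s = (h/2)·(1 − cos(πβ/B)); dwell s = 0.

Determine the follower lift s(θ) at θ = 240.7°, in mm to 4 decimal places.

seg 1 [0°–133.4°] cycloidal, h=29: full span → s += 29 → s = 29.0000
seg 2 [133.4°–202.8°] dwell: s stays 29.0000
seg 3 [202.8°–247.1°] cycloidal, h=28: θ=240.7° here. β=37.9, B=44.3. 28·(0.8555 − sin(2π·0.8555)/(2π)) = 27.4669 → s = 56.4669

56.4669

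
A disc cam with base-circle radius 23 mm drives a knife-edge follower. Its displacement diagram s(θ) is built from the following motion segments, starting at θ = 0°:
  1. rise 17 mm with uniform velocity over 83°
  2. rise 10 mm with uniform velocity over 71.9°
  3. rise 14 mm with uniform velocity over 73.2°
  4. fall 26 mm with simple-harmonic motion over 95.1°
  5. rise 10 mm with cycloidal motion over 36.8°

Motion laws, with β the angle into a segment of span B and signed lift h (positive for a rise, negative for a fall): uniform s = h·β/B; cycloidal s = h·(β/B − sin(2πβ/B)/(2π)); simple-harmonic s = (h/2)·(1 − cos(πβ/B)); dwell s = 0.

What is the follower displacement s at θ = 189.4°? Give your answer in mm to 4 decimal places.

seg 1 [0°–83°] uniform, h=17: full span → s += 17 → s = 17.0000
seg 2 [83°–154.9°] uniform, h=10: full span → s += 10 → s = 27.0000
seg 3 [154.9°–228.1°] uniform, h=14: θ=189.4° here. β=34.5, B=73.2. 14·34.5/73.2 = 6.5984 → s = 33.5984

33.5984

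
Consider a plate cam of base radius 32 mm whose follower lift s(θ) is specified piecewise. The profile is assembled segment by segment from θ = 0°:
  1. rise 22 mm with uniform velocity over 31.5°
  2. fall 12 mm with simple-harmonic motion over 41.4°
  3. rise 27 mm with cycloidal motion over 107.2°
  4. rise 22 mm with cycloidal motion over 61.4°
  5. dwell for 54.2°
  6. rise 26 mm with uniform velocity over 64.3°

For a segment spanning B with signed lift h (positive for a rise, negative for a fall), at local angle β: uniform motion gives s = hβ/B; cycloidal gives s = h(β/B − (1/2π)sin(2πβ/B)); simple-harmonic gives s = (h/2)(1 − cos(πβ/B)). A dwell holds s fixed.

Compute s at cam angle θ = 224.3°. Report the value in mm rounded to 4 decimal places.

seg 1 [0°–31.5°] uniform, h=22: full span → s += 22 → s = 22.0000
seg 2 [31.5°–72.9°] simple-harmonic, h=-12: full span → s += -12 → s = 10.0000
seg 3 [72.9°–180.1°] cycloidal, h=27: full span → s += 27 → s = 37.0000
seg 4 [180.1°–241.5°] cycloidal, h=22: θ=224.3° here. β=44.2, B=61.4. 22·(0.7199 − sin(2π·0.7199)/(2π)) = 19.2760 → s = 56.2760

56.2760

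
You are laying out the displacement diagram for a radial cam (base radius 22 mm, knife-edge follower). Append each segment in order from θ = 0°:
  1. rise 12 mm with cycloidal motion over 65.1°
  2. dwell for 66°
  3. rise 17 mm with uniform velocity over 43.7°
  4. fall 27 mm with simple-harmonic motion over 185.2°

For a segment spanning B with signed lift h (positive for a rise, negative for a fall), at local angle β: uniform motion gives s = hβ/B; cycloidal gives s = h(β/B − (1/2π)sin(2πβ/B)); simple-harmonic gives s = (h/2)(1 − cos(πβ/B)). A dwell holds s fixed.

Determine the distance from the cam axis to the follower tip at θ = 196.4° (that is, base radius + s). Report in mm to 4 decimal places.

seg 1 [0°–65.1°] cycloidal, h=12: full span → s += 12 → s = 12.0000
seg 2 [65.1°–131.1°] dwell: s stays 12.0000
seg 3 [131.1°–174.8°] uniform, h=17: full span → s += 17 → s = 29.0000
seg 4 [174.8°–360°] simple-harmonic, h=-27: θ=196.4° here. β=21.6, B=185.2. -27/2·(1 − cos(π·0.1166)) = -0.8961 → s = 28.1039
radial distance = base radius + s = 22 + 28.1039 = 50.1039

50.1039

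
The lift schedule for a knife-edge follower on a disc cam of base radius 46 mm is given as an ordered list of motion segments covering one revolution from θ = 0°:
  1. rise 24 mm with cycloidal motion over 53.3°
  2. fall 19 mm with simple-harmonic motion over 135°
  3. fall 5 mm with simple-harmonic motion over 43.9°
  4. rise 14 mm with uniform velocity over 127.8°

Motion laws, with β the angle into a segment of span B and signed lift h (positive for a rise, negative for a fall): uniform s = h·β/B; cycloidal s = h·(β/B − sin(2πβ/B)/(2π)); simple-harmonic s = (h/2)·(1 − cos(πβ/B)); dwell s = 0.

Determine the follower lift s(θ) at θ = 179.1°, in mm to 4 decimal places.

seg 1 [0°–53.3°] cycloidal, h=24: full span → s += 24 → s = 24.0000
seg 2 [53.3°–188.3°] simple-harmonic, h=-19: θ=179.1° here. β=125.8, B=135. -19/2·(1 − cos(π·0.9319)) = -18.7831 → s = 5.2169

5.2169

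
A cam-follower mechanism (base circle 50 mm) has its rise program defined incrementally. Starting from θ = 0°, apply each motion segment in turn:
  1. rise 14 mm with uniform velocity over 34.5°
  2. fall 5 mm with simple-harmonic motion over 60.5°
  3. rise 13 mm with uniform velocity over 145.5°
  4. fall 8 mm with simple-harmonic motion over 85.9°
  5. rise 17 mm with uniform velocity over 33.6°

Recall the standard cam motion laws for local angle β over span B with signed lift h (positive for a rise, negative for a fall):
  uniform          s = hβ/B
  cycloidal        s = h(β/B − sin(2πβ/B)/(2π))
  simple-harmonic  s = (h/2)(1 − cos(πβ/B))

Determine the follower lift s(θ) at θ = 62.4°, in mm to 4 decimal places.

seg 1 [0°–34.5°] uniform, h=14: full span → s += 14 → s = 14.0000
seg 2 [34.5°–95°] simple-harmonic, h=-5: θ=62.4° here. β=27.9, B=60.5. -5/2·(1 − cos(π·0.4612)) = -2.1957 → s = 11.8043

11.8043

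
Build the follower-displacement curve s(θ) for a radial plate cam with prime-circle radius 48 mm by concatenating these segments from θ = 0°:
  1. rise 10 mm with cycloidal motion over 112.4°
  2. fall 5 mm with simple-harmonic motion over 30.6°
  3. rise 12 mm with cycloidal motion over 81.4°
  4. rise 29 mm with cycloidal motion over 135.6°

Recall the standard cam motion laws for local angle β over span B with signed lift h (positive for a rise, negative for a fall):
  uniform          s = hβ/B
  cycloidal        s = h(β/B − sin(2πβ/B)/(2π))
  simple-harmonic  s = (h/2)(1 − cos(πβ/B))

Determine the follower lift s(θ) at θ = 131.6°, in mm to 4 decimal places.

seg 1 [0°–112.4°] cycloidal, h=10: full span → s += 10 → s = 10.0000
seg 2 [112.4°–143°] simple-harmonic, h=-5: θ=131.6° here. β=19.2, B=30.6. -5/2·(1 − cos(π·0.6275)) = -3.4745 → s = 6.5255

6.5255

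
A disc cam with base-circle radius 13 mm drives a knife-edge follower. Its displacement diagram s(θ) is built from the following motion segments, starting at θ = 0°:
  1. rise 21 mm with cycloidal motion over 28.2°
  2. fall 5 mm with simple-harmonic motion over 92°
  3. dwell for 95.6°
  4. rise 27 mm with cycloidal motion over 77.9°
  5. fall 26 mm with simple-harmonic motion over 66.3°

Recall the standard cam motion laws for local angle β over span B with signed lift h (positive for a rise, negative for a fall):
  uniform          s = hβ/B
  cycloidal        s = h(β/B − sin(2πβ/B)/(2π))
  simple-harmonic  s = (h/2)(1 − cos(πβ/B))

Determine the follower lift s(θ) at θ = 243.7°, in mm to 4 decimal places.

seg 1 [0°–28.2°] cycloidal, h=21: full span → s += 21 → s = 21.0000
seg 2 [28.2°–120.2°] simple-harmonic, h=-5: full span → s += -5 → s = 16.0000
seg 3 [120.2°–215.8°] dwell: s stays 16.0000
seg 4 [215.8°–293.7°] cycloidal, h=27: θ=243.7° here. β=27.9, B=77.9. 27·(0.3582 − sin(2π·0.3582)/(2π)) = 6.3275 → s = 22.3275

22.3275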